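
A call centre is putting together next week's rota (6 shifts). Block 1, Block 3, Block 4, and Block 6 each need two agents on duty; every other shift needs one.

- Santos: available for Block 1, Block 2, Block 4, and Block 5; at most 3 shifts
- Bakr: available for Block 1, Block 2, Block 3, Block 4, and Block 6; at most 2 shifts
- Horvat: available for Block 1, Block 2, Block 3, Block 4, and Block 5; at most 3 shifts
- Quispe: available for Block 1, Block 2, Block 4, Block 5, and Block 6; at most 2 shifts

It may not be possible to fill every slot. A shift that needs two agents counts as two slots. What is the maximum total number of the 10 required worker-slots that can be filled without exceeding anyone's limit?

Total capacity across all agents is 3+2+3+2 = 10, and 10 slots are needed, so at most 10 can be filled.
An assignment achieving 10: Block 1→Santos+Horvat, Block 2→Santos, Block 3→Bakr+Horvat, Block 4→Horvat+Quispe, Block 5→Santos, Block 6→Bakr+Quispe.
Loads: Santos 3/3, Bakr 2/2, Horvat 3/3, Quispe 2/2.

10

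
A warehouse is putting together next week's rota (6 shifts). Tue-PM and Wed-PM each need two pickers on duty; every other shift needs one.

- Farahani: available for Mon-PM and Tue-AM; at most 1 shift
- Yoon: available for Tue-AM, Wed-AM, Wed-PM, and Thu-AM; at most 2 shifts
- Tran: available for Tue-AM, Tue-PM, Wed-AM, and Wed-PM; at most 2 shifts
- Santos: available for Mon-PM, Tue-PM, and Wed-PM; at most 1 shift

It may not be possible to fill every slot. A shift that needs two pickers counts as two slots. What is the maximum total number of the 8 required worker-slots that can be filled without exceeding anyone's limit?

6

Total capacity across all pickers is 1+2+2+1 = 6, and 8 slots are needed, so at most 6 can be filled.
An assignment achieving 6: Mon-PM→Farahani, Tue-AM→Tran, Tue-PM→Tran+Santos, Wed-AM→Yoon, Thu-AM→Yoon.
Loads: Farahani 1/1, Yoon 2/2, Tran 2/2, Santos 1/1.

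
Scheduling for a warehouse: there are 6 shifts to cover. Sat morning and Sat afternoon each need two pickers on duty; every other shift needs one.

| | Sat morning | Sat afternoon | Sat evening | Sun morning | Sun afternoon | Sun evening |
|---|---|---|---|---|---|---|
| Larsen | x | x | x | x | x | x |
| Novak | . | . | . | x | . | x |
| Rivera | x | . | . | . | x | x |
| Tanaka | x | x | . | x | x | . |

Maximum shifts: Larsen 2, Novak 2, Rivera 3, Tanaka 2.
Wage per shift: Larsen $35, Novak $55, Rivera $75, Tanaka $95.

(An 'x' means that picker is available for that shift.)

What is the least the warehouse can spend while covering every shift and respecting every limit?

$520

Sat afternoon can only be covered by Larsen and Tanaka, so that assignment is forced.
Sat evening can only be covered by Larsen, so that assignment is forced.
Picking the cheapest available picker for each shift independently would cost $380, but that ignores the shift limits.
An optimal schedule: Sat morning→Rivera+Tanaka, Sat afternoon→Larsen+Tanaka, Sat evening→Larsen, Sun morning→Novak, Sun afternoon→Rivera, Sun evening→Novak.
Total: 75 + 95 + 35 + 95 + 35 + 55 + 75 + 55 = $520.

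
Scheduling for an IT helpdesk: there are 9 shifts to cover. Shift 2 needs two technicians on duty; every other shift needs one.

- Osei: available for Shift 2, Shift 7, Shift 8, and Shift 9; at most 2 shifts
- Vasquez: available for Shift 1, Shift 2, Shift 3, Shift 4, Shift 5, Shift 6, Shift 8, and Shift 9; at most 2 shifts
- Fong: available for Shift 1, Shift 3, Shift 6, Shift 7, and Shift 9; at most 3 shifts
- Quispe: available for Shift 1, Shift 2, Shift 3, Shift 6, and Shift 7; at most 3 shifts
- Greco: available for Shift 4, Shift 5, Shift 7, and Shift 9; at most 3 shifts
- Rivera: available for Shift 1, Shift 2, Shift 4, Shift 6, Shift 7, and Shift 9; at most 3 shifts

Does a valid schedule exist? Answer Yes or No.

Yes

One valid schedule: Shift 1→Fong, Shift 2→Quispe+Rivera, Shift 3→Vasquez, Shift 4→Greco, Shift 5→Vasquez, Shift 6→Fong, Shift 7→Osei, Shift 8→Osei, Shift 9→Fong.
Loads: Osei 2/2, Vasquez 2/2, Fong 3/3, Quispe 1/3, Greco 1/3, Rivera 1/3 — all within limits.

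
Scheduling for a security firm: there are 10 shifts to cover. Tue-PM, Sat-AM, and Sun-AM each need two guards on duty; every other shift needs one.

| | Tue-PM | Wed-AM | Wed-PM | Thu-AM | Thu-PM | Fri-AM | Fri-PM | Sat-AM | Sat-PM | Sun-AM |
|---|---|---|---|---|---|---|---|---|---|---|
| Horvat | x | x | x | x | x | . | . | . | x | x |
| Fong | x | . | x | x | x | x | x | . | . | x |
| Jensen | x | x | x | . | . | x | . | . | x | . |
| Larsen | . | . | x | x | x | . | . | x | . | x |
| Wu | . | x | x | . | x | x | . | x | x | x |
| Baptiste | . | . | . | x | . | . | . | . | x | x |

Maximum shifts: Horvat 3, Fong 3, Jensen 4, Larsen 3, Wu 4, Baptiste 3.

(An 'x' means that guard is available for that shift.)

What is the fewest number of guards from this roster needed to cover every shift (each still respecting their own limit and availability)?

4

13 slots to fill and no one can take more than 4, so at least ⌈13/4⌉ = 4 guards are needed.
Horvat, Fong, Larsen, and Wu alone can cover everything: Tue-PM→Horvat+Fong, Wed-AM→Horvat, Wed-PM→Wu, Thu-AM→Larsen, Thu-PM→Wu, Fri-AM→Fong, Fri-PM→Fong, Sat-AM→Larsen+Wu, Sat-PM→Horvat, Sun-AM→Larsen+Wu.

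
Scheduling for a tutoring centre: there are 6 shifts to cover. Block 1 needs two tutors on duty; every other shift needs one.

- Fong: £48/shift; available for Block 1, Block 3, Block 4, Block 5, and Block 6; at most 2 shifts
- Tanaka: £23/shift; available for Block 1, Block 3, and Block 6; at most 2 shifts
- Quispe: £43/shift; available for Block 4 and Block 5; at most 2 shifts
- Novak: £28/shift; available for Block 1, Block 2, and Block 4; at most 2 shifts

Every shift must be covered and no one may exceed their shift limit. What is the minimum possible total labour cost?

Block 2 can only be covered by Novak, so that assignment is forced.
Picking the cheapest available tutor for each shift independently would cost £196, but that ignores the shift limits.
An optimal schedule: Block 1→Novak+Fong, Block 2→Novak, Block 3→Tanaka, Block 4→Quispe, Block 5→Quispe, Block 6→Tanaka.
Total: 28 + 48 + 28 + 23 + 43 + 43 + 23 = £236.

£236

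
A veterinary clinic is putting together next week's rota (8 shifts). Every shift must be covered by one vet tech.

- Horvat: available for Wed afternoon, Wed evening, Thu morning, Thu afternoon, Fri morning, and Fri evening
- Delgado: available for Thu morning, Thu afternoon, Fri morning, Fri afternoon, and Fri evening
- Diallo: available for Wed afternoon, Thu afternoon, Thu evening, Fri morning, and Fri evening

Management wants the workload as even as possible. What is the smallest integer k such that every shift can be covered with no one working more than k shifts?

With 3 vet techs and 8 worker-slots to fill, someone must work at least ⌈8/3⌉ = 3 shifts, so k ≥ 3.
k = 3 works: Wed afternoon→Horvat, Wed evening→Horvat, Thu morning→Horvat, Thu afternoon→Delgado, Thu evening→Diallo, Fri morning→Delgado, Fri afternoon→Delgado, Fri evening→Diallo.
Loads: Horvat 3, Delgado 3, Diallo 2 — all ≤ 3.

3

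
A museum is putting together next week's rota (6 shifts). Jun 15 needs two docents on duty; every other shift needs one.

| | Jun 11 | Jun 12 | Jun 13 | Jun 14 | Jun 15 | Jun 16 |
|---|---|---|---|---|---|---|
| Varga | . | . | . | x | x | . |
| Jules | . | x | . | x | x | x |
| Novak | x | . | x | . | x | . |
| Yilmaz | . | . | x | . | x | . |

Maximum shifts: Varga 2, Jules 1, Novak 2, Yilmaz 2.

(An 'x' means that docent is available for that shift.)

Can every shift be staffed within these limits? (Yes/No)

Total capacity is 7 and 7 slots are needed, so capacity alone doesn't rule it out.
Shifts {Jun 12, Jun 16} need 2 worker-slots in total, but the docents available for any of those shifts (Jules) can supply at most 1 among them. So no valid schedule exists.

No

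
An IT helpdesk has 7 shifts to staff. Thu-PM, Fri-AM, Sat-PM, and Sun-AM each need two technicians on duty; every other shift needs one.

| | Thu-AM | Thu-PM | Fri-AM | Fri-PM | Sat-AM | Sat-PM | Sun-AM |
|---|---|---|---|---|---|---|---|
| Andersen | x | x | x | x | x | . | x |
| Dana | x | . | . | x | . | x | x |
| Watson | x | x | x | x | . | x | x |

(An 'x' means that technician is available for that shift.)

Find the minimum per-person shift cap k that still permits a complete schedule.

With 3 technicians and 11 worker-slots to fill, someone must work at least ⌈11/3⌉ = 4 shifts, so k ≥ 4.
k = 4 works: Thu-AM→Andersen, Thu-PM→Andersen+Watson, Fri-AM→Andersen+Watson, Fri-PM→Dana, Sat-AM→Andersen, Sat-PM→Dana+Watson, Sun-AM→Dana+Watson.
Loads: Andersen 4, Dana 3, Watson 4 — all ≤ 4.

4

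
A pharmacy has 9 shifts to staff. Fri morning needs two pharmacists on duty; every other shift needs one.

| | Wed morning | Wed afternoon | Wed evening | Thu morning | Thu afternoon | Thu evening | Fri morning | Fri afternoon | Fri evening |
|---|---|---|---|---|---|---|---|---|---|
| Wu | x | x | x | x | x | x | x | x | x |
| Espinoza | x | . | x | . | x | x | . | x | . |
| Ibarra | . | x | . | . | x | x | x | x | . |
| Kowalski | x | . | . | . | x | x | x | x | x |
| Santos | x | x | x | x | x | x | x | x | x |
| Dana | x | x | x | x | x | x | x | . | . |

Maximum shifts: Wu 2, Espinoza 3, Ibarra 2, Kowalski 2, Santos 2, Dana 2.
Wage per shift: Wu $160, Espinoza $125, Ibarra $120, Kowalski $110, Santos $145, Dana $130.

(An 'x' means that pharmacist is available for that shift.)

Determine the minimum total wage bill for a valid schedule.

Picking the cheapest available pharmacist for each shift independently would cost $1155, but that ignores the shift limits.
An optimal schedule: Wed morning→Kowalski, Wed afternoon→Ibarra, Wed evening→Espinoza, Thu morning→Dana, Thu afternoon→Espinoza, Thu evening→Espinoza, Fri morning→Dana+Santos, Fri afternoon→Ibarra, Fri evening→Kowalski.
Total: 110 + 120 + 125 + 130 + 125 + 125 + 130 + 145 + 120 + 110 = $1240.

$1240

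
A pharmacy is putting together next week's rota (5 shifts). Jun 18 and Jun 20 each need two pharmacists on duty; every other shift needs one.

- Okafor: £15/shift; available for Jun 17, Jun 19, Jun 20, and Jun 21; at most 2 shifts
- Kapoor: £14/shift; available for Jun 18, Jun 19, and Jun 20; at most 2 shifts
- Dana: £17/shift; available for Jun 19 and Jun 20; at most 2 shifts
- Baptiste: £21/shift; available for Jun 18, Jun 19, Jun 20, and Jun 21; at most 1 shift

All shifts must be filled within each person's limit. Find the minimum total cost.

Jun 17 can only be covered by Okafor, so that assignment is forced.
Jun 18 can only be covered by Kapoor and Baptiste, so that assignment is forced.
Picking the cheapest available pharmacist for each shift independently would cost £108, but that ignores the shift limits.
An optimal schedule: Jun 17→Okafor, Jun 18→Kapoor+Baptiste, Jun 19→Dana, Jun 20→Kapoor+Dana, Jun 21→Okafor.
Total: 15 + 14 + 21 + 17 + 14 + 17 + 15 = £113.

£113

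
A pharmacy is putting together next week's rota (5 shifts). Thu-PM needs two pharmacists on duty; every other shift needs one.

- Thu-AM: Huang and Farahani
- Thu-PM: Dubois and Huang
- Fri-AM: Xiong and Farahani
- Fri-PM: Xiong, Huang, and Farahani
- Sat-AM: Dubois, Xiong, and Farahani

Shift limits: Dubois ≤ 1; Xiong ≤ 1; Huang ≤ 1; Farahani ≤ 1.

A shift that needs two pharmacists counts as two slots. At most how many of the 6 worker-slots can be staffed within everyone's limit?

Total capacity across all pharmacists is 1+1+1+1 = 4, and 6 slots are needed, so at most 4 can be filled.
An assignment achieving 4: Thu-AM→Huang, Thu-PM→Dubois, Fri-AM→Xiong, Fri-PM→Farahani.
Loads: Dubois 1/1, Xiong 1/1, Huang 1/1, Farahani 1/1.

4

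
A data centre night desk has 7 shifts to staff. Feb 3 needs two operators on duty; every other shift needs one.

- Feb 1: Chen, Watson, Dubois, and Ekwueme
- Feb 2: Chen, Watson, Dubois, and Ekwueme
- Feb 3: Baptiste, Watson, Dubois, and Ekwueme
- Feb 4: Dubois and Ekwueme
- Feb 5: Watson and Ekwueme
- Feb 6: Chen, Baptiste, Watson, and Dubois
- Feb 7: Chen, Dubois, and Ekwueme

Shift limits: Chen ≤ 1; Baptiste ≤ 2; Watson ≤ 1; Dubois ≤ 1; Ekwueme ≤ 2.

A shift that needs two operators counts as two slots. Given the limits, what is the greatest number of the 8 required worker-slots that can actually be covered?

7

Total capacity across all operators is 1+2+1+1+2 = 7, and 8 slots are needed, so at most 7 can be filled.
An assignment achieving 7: Feb 1→Ekwueme, Feb 2→Ekwueme, Feb 3→Baptiste, Feb 4→Dubois, Feb 5→Watson, Feb 6→Baptiste, Feb 7→Chen.
Loads: Chen 1/1, Baptiste 2/2, Watson 1/1, Dubois 1/1, Ekwueme 2/2.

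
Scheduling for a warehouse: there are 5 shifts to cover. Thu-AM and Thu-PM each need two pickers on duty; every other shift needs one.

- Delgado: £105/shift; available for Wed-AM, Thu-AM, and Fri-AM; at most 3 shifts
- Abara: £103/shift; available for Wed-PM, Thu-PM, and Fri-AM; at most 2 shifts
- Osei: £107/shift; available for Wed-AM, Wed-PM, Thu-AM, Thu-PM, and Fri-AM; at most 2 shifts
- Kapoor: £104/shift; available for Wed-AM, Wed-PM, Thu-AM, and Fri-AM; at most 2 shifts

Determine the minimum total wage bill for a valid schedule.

£731

Thu-PM can only be covered by Abara and Osei, so that assignment is forced.
Picking the cheapest available picker for each shift independently would cost £729, but that ignores the shift limits.
An optimal schedule: Wed-AM→Kapoor, Wed-PM→Abara, Thu-AM→Kapoor+Delgado, Thu-PM→Abara+Osei, Fri-AM→Delgado.
Total: 104 + 103 + 104 + 105 + 103 + 107 + 105 = £731.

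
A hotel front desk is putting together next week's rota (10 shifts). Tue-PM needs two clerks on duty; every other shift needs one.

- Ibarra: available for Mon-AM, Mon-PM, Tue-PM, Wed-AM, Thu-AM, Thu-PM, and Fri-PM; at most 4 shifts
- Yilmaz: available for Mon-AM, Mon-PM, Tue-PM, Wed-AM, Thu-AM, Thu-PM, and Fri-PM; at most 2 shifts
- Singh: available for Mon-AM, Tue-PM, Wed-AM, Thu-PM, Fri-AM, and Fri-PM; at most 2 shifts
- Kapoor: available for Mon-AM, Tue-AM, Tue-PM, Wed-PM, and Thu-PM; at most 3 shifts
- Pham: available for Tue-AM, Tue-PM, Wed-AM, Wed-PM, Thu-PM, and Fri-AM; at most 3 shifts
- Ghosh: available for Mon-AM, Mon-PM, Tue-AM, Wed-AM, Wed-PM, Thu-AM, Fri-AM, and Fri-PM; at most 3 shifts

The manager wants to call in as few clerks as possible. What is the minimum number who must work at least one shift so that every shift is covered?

4

11 slots to fill and no one can take more than 4, so at least ⌈11/4⌉ = 3 clerks are needed.
Any 3 clerks together have capacity at most 4+3+3 = 10 < 11 slots, so 3 can never suffice.
Ibarra, Yilmaz, Singh, and Kapoor alone can cover everything: Mon-AM→Yilmaz, Mon-PM→Ibarra, Tue-AM→Kapoor, Tue-PM→Singh+Kapoor, Wed-AM→Ibarra, Wed-PM→Kapoor, Thu-AM→Ibarra, Thu-PM→Yilmaz, Fri-AM→Singh, Fri-PM→Ibarra.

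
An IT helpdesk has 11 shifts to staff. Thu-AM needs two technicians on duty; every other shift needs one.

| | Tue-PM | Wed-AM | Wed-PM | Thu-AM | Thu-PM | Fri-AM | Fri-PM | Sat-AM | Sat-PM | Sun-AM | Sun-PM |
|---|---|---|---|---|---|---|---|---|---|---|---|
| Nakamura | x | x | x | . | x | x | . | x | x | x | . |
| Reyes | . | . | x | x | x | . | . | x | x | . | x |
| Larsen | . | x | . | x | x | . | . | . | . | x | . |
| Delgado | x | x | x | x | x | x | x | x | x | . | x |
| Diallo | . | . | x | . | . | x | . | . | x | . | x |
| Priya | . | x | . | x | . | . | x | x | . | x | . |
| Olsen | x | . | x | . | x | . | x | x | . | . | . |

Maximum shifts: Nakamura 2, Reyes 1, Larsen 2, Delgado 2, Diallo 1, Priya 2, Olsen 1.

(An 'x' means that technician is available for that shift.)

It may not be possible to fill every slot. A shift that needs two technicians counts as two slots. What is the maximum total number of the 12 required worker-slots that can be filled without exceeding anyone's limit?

Total capacity across all technicians is 2+1+2+2+1+2+1 = 11, and 12 slots are needed, so at most 11 can be filled.
An assignment achieving 11: Tue-PM→Nakamura, Wed-AM→Larsen, Wed-PM→Olsen, Thu-AM→Delgado+Priya, Fri-AM→Nakamura, Fri-PM→Delgado, Sat-AM→Priya, Sat-PM→Diallo, Sun-AM→Larsen, Sun-PM→Reyes.
Loads: Nakamura 2/2, Reyes 1/1, Larsen 2/2, Delgado 2/2, Diallo 1/1, Priya 2/2, Olsen 1/1.

11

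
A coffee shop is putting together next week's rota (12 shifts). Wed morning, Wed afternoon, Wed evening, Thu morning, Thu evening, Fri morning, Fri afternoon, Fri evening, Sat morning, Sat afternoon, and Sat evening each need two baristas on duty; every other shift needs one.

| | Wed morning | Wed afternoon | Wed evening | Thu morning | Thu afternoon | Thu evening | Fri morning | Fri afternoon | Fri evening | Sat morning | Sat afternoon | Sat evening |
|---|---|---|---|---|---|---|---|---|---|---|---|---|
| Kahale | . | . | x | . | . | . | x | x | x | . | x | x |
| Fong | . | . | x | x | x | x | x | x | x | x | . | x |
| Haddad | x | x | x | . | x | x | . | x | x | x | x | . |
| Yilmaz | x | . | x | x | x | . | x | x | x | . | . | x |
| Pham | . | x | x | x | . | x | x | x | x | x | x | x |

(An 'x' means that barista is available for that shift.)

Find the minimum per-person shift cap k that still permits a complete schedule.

5

With 5 baristas and 23 worker-slots to fill, someone must work at least ⌈23/5⌉ = 5 shifts, so k ≥ 5.
k = 5 works: Wed morning→Haddad+Yilmaz, Wed afternoon→Haddad+Pham, Wed evening→Kahale+Yilmaz, Thu morning→Fong+Yilmaz, Thu afternoon→Fong, Thu evening→Fong+Haddad, Fri morning→Kahale+Fong, Fri afternoon→Kahale+Pham, Fri evening→Yilmaz+Pham, Sat morning→Fong+Haddad, Sat afternoon→Kahale+Haddad, Sat evening→Kahale+Yilmaz.
Loads: Kahale 5, Fong 5, Haddad 5, Yilmaz 5, Pham 3 — all ≤ 5.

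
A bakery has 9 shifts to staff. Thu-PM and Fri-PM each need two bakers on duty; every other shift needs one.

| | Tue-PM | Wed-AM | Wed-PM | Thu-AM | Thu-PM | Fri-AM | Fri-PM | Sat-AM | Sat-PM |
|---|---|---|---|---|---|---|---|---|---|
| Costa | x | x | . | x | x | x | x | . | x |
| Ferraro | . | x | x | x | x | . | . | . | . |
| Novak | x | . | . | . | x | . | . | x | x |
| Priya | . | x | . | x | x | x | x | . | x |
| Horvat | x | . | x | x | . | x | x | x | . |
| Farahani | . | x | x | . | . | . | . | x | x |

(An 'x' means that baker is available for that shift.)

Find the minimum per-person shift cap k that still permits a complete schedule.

With 6 bakers and 11 worker-slots to fill, someone must work at least ⌈11/6⌉ = 2 shifts, so k ≥ 2.
k = 2 works: Tue-PM→Costa, Wed-AM→Ferraro, Wed-PM→Ferraro, Thu-AM→Horvat, Thu-PM→Novak+Priya, Fri-AM→Costa, Fri-PM→Priya+Horvat, Sat-AM→Novak, Sat-PM→Farahani.
Loads: Costa 2, Ferraro 2, Novak 2, Priya 2, Horvat 2, Farahani 1 — all ≤ 2.

2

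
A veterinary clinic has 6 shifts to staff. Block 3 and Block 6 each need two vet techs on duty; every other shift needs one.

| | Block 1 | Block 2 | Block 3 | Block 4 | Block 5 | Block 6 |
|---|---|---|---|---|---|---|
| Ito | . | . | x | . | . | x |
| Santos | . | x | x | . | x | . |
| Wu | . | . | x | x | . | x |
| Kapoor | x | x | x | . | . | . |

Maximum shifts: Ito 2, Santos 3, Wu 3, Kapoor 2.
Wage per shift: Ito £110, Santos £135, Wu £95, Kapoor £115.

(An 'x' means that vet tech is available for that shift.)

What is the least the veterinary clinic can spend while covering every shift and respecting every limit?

Block 1 can only be covered by Kapoor, so that assignment is forced.
Block 4 can only be covered by Wu, so that assignment is forced.
Block 5 can only be covered by Santos, so that assignment is forced.
Picking the cheapest available vet tech for each shift independently would cost £870, and that bound is achievable.
An optimal schedule: Block 1→Kapoor, Block 2→Kapoor, Block 3→Wu+Ito, Block 4→Wu, Block 5→Santos, Block 6→Wu+Ito.
Total: 115 + 115 + 95 + 110 + 95 + 135 + 95 + 110 = £870.

£870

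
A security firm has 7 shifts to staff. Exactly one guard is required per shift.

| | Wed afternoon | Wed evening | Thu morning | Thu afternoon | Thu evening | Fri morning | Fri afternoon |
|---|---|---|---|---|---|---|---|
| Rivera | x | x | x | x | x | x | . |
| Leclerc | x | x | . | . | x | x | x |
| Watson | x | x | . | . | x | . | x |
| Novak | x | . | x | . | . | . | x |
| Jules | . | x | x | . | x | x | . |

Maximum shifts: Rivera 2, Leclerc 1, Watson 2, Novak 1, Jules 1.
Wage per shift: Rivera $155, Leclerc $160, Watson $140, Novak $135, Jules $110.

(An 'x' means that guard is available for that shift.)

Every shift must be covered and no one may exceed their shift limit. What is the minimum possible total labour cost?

$995

Thu afternoon can only be covered by Rivera, so that assignment is forced.
Picking the cheapest available guard for each shift independently would cost $865, but that ignores the shift limits.
An optimal schedule: Wed afternoon→Novak, Wed evening→Watson, Thu morning→Rivera, Thu afternoon→Rivera, Thu evening→Jules, Fri morning→Leclerc, Fri afternoon→Watson.
Total: 135 + 140 + 155 + 155 + 110 + 160 + 140 = $995.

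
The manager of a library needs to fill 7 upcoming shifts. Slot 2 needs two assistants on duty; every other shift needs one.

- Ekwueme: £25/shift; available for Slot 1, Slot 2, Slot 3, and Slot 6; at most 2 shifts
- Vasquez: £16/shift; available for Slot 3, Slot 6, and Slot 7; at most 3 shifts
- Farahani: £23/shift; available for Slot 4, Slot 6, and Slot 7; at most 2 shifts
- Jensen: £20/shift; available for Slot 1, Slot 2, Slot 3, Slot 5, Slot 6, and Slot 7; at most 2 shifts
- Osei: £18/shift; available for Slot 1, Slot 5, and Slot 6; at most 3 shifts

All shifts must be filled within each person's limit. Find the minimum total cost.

£152

Slot 2 can only be covered by Ekwueme and Jensen, so that assignment is forced.
Slot 4 can only be covered by Farahani, so that assignment is forced.
Picking the cheapest available assistant for each shift independently would cost £152, and that bound is achievable.
An optimal schedule: Slot 1→Osei, Slot 2→Jensen+Ekwueme, Slot 3→Vasquez, Slot 4→Farahani, Slot 5→Osei, Slot 6→Vasquez, Slot 7→Vasquez.
Total: 18 + 20 + 25 + 16 + 23 + 18 + 16 + 16 = £152.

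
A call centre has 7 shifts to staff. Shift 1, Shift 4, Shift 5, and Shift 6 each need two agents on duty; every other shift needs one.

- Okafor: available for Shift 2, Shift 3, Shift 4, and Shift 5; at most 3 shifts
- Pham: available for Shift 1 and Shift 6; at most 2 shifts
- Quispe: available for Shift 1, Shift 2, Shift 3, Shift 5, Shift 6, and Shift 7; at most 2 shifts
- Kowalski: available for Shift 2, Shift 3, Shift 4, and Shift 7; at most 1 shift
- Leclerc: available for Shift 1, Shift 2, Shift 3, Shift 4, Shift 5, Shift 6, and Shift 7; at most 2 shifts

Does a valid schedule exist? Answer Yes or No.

No

Total capacity is 3+2+2+1+2 = 10 but 11 worker-slots are needed — infeasible.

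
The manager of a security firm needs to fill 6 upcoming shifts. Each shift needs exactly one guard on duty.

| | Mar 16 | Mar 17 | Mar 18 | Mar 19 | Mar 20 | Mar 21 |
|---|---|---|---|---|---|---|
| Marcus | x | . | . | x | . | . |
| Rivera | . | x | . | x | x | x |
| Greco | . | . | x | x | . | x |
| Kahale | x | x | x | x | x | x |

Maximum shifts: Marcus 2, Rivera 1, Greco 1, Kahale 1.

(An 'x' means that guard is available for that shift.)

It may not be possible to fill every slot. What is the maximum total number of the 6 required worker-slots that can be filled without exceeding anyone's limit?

5

Total capacity across all guards is 2+1+1+1 = 5, and 6 slots are needed, so at most 5 can be filled.
An assignment achieving 5: Mar 16→Marcus, Mar 17→Rivera, Mar 18→Greco, Mar 19→Marcus, Mar 20→Kahale.
Loads: Marcus 2/2, Rivera 1/1, Greco 1/1, Kahale 1/1.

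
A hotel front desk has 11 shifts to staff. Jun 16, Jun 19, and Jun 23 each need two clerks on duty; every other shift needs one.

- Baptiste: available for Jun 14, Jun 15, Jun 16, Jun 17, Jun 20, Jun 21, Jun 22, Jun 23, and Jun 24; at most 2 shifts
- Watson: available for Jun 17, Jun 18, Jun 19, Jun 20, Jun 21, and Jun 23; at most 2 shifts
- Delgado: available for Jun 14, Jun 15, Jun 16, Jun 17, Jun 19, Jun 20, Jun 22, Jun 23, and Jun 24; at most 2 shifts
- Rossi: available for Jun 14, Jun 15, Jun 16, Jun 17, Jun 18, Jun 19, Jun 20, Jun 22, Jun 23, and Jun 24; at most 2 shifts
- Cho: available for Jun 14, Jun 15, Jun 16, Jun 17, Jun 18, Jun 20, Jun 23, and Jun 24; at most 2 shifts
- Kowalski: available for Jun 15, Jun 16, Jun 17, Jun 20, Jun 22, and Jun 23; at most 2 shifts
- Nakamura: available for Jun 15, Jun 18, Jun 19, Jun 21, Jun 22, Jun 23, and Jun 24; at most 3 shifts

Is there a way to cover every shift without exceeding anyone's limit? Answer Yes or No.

Yes

One valid schedule: Jun 14→Baptiste, Jun 15→Rossi, Jun 16→Cho+Kowalski, Jun 17→Watson, Jun 18→Watson, Jun 19→Rossi+Nakamura, Jun 20→Cho, Jun 21→Baptiste, Jun 22→Delgado, Jun 23→Kowalski+Nakamura, Jun 24→Delgado.
Loads: Baptiste 2/2, Watson 2/2, Delgado 2/2, Rossi 2/2, Cho 2/2, Kowalski 2/2, Nakamura 2/3 — all within limits.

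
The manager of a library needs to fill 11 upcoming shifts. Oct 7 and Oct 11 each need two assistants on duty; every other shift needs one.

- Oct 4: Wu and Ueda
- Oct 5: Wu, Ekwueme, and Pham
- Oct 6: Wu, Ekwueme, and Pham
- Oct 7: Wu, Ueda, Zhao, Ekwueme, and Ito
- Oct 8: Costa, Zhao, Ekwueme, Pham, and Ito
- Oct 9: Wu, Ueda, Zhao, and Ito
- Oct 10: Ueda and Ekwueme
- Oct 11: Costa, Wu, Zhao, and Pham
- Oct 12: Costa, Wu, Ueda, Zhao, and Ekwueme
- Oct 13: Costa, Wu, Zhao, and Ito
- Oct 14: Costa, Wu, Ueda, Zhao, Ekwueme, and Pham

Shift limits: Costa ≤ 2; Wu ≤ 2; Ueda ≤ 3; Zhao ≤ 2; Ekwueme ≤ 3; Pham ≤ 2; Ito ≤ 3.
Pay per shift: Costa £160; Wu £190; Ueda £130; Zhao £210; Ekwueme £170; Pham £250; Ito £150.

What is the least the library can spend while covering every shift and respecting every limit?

£2050

Picking the cheapest available assistant for each shift independently would cost £1920, but that ignores the shift limits.
An optimal schedule: Oct 4→Ueda, Oct 5→Ekwueme, Oct 6→Ekwueme, Oct 7→Ito+Wu, Oct 8→Ito, Oct 9→Ueda, Oct 10→Ueda, Oct 11→Costa+Wu, Oct 12→Costa, Oct 13→Ito, Oct 14→Ekwueme.
Total: 130 + 170 + 170 + 150 + 190 + 150 + 130 + 130 + 160 + 190 + 160 + 150 + 170 = £2050.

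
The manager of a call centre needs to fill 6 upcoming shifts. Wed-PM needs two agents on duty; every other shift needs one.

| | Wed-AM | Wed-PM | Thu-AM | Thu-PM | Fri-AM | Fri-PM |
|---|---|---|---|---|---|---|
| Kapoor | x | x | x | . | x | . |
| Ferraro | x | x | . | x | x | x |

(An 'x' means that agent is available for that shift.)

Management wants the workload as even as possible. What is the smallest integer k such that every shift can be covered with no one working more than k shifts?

With 2 agents and 7 worker-slots to fill, someone must work at least ⌈7/2⌉ = 4 shifts, so k ≥ 4.
k = 4 works: Wed-AM→Kapoor, Wed-PM→Kapoor+Ferraro, Thu-AM→Kapoor, Thu-PM→Ferraro, Fri-AM→Kapoor, Fri-PM→Ferraro.
Loads: Kapoor 4, Ferraro 3 — all ≤ 4.

4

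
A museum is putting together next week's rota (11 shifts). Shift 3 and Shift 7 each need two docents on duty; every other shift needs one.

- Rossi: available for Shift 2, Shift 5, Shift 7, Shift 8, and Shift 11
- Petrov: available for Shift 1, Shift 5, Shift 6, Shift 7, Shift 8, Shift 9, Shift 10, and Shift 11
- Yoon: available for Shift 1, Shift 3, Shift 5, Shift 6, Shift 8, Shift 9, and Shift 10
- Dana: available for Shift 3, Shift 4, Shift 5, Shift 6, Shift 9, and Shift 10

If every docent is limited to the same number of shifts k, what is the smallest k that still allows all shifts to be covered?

4

With 4 docents and 13 worker-slots to fill, someone must work at least ⌈13/4⌉ = 4 shifts, so k ≥ 4.
k = 4 works: Shift 1→Petrov, Shift 2→Rossi, Shift 3→Yoon+Dana, Shift 4→Dana, Shift 5→Yoon, Shift 6→Petrov, Shift 7→Rossi+Petrov, Shift 8→Rossi, Shift 9→Petrov, Shift 10→Yoon, Shift 11→Rossi.
Loads: Rossi 4, Petrov 4, Yoon 3, Dana 2 — all ≤ 4.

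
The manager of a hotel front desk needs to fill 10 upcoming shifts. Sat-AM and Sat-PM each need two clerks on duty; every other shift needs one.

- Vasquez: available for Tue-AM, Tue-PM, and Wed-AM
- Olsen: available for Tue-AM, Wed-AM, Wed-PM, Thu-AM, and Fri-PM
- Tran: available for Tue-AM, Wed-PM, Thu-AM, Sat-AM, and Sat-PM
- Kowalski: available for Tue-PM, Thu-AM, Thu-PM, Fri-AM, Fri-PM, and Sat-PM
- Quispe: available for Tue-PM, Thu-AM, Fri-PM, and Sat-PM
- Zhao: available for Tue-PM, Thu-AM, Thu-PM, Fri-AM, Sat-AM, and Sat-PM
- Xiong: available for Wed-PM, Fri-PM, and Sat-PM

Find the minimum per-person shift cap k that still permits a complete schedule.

2

With 7 clerks and 12 worker-slots to fill, someone must work at least ⌈12/7⌉ = 2 shifts, so k ≥ 2.
k = 2 works: Tue-AM→Vasquez, Tue-PM→Quispe, Wed-AM→Vasquez, Wed-PM→Olsen, Thu-AM→Tran, Thu-PM→Kowalski, Fri-AM→Kowalski, Fri-PM→Olsen, Sat-AM→Tran+Zhao, Sat-PM→Quispe+Zhao.
Loads: Vasquez 2, Olsen 2, Tran 2, Kowalski 2, Quispe 2, Zhao 2, Xiong 0 — all ≤ 2.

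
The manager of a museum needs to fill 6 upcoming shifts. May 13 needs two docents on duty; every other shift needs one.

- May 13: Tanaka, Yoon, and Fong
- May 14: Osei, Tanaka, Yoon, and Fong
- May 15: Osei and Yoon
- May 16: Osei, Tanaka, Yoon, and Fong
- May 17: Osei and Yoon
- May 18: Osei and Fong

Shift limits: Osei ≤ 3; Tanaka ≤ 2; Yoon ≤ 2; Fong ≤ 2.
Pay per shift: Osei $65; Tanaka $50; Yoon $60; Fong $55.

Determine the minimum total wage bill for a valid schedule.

Picking the cheapest available docent for each shift independently would cost $380, but that ignores the shift limits.
An optimal schedule: May 13→Tanaka+Fong, May 14→Tanaka, May 15→Yoon, May 16→Osei, May 17→Yoon, May 18→Fong.
Total: 50 + 55 + 50 + 60 + 65 + 60 + 55 = $395.

$395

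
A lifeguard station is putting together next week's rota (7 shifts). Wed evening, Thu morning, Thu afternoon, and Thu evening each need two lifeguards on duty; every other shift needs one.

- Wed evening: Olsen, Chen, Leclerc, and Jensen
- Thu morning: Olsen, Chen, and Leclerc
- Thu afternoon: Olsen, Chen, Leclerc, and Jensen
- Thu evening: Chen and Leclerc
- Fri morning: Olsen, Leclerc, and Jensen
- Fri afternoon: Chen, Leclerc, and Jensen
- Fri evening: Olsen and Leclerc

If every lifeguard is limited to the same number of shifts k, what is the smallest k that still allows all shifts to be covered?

3

With 4 lifeguards and 11 worker-slots to fill, someone must work at least ⌈11/4⌉ = 3 shifts, so k ≥ 3.
k = 3 works: Wed evening→Leclerc+Jensen, Thu morning→Olsen+Chen, Thu afternoon→Leclerc+Jensen, Thu evening→Chen+Leclerc, Fri morning→Olsen, Fri afternoon→Chen, Fri evening→Olsen.
Loads: Olsen 3, Chen 3, Leclerc 3, Jensen 2 — all ≤ 3.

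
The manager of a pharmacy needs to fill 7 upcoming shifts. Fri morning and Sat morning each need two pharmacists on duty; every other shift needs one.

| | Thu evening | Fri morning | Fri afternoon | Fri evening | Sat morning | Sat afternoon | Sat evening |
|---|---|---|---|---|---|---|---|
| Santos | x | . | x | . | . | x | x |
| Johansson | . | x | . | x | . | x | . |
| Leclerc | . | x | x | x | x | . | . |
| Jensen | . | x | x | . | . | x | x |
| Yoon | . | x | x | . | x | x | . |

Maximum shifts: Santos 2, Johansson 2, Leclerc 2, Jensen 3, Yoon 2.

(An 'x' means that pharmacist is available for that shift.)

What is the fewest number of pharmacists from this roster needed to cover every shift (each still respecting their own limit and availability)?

4

9 slots to fill and no one can take more than 3, so at least ⌈9/3⌉ = 3 pharmacists are needed.
Any 3 pharmacists together have capacity at most 3+2+2 = 7 < 9 slots, so 3 can never suffice.
Santos, Leclerc, Jensen, and Yoon alone can cover everything: Thu evening→Santos, Fri morning→Jensen+Yoon, Fri afternoon→Jensen, Fri evening→Leclerc, Sat morning→Leclerc+Yoon, Sat afternoon→Jensen, Sat evening→Santos.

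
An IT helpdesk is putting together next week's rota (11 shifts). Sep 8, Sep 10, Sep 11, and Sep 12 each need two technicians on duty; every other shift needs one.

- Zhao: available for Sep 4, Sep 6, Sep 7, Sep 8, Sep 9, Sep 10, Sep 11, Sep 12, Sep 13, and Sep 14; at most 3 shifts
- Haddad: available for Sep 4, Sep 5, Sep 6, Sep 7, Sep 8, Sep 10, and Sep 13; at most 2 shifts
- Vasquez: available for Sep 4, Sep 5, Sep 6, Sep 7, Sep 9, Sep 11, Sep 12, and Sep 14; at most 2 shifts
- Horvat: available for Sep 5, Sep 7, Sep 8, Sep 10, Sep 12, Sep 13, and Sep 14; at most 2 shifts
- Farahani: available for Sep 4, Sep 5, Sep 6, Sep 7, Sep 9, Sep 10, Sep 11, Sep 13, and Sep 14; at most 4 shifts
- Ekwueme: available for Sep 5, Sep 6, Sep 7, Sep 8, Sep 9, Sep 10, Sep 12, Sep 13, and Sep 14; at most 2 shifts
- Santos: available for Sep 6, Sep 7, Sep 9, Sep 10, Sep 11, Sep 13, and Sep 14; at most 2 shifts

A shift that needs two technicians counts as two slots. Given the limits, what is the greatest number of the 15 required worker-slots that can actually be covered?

15

Total capacity across all technicians is 3+2+2+2+4+2+2 = 17, and 15 slots are needed, so at most 15 can be filled.
An assignment achieving 15: Sep 4→Zhao, Sep 5→Haddad, Sep 6→Farahani, Sep 7→Ekwueme, Sep 8→Zhao+Haddad, Sep 9→Farahani, Sep 10→Horvat+Farahani, Sep 11→Zhao+Vasquez, Sep 12→Vasquez+Horvat, Sep 13→Farahani, Sep 14→Ekwueme.
Loads: Zhao 3/3, Haddad 2/2, Vasquez 2/2, Horvat 2/2, Farahani 4/4, Ekwueme 2/2, Santos 0/2.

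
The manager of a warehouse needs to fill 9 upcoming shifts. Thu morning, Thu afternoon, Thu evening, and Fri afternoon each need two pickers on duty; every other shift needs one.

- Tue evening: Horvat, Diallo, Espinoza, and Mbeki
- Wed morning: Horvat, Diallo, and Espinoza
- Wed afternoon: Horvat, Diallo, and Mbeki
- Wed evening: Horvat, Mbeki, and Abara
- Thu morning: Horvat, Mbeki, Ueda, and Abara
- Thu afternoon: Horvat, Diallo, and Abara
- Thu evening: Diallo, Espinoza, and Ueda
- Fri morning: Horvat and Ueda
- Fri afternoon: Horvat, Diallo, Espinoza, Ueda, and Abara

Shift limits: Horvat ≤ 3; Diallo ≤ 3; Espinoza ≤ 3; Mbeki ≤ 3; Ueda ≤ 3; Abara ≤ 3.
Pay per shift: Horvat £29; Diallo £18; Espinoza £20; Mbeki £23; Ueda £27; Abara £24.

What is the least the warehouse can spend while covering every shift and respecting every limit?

£282

Picking the cheapest available picker for each shift independently would cost £269, but that ignores the shift limits.
An optimal schedule: Tue evening→Espinoza, Wed morning→Diallo, Wed afternoon→Mbeki, Wed evening→Mbeki, Thu morning→Mbeki+Abara, Thu afternoon→Diallo+Abara, Thu evening→Diallo+Espinoza, Fri morning→Ueda, Fri afternoon→Espinoza+Abara.
Total: 20 + 18 + 23 + 23 + 23 + 24 + 18 + 24 + 18 + 20 + 27 + 20 + 24 = £282.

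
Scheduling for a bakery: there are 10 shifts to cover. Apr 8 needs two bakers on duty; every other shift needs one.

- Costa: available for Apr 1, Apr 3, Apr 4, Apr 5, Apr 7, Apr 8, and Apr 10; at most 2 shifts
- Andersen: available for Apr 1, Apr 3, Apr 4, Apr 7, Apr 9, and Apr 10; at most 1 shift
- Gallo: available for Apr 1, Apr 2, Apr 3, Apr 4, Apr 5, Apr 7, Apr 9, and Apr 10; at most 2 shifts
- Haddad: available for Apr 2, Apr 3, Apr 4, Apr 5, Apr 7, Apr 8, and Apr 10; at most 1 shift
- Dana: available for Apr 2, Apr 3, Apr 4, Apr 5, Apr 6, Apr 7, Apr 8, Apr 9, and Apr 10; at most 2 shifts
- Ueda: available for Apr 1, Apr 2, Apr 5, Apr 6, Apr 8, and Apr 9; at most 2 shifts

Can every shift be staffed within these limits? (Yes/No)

No

Total capacity is 2+1+2+1+2+2 = 10 but 11 worker-slots are needed — infeasible.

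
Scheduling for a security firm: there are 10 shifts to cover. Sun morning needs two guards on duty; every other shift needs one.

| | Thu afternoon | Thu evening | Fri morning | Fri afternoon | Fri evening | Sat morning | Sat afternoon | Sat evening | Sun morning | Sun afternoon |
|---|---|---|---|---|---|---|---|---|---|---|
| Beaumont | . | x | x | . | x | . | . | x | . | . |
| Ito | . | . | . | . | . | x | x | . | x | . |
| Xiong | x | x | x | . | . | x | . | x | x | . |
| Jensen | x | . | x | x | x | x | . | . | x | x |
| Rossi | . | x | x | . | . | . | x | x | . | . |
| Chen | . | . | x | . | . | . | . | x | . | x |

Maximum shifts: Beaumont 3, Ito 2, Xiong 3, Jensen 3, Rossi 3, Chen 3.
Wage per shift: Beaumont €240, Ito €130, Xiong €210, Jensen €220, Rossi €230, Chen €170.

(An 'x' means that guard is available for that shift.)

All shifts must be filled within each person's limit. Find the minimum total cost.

Fri afternoon can only be covered by Jensen, so that assignment is forced.
Picking the cheapest available guard for each shift independently would cost €1970, but that ignores the shift limits.
An optimal schedule: Thu afternoon→Xiong, Thu evening→Xiong, Fri morning→Chen, Fri afternoon→Jensen, Fri evening→Jensen, Sat morning→Ito, Sat afternoon→Ito, Sat evening→Chen, Sun morning→Xiong+Jensen, Sun afternoon→Chen.
Total: 210 + 210 + 170 + 220 + 220 + 130 + 130 + 170 + 210 + 220 + 170 = €2060.

€2060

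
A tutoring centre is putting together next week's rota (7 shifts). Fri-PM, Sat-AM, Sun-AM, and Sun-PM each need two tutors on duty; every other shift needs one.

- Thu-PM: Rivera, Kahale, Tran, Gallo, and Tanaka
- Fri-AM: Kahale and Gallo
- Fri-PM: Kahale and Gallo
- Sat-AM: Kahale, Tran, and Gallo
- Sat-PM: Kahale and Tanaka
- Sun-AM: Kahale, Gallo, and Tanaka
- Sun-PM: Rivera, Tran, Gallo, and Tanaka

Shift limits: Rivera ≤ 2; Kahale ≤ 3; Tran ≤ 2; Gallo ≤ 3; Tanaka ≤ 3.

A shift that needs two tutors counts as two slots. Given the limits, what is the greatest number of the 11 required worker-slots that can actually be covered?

Total capacity across all tutors is 2+3+2+3+3 = 13, and 11 slots are needed, so at most 11 can be filled.
An assignment achieving 11: Thu-PM→Rivera, Fri-AM→Kahale, Fri-PM→Kahale+Gallo, Sat-AM→Tran+Gallo, Sat-PM→Kahale, Sun-AM→Gallo+Tanaka, Sun-PM→Rivera+Tran.
Loads: Rivera 2/2, Kahale 3/3, Tran 2/2, Gallo 3/3, Tanaka 1/3.

11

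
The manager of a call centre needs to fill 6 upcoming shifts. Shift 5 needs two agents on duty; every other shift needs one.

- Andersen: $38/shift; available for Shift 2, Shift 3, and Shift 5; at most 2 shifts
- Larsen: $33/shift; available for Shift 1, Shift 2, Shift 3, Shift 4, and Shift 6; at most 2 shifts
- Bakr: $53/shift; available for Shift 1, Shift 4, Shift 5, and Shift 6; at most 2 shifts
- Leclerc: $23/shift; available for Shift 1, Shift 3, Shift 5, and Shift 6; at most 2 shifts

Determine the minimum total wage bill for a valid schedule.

Picking the cheapest available agent for each shift independently would cost $196, but that ignores the shift limits.
An optimal schedule: Shift 1→Leclerc, Shift 2→Larsen, Shift 3→Andersen, Shift 4→Larsen, Shift 5→Leclerc+Andersen, Shift 6→Bakr.
Total: 23 + 33 + 38 + 33 + 23 + 38 + 53 = $241.

$241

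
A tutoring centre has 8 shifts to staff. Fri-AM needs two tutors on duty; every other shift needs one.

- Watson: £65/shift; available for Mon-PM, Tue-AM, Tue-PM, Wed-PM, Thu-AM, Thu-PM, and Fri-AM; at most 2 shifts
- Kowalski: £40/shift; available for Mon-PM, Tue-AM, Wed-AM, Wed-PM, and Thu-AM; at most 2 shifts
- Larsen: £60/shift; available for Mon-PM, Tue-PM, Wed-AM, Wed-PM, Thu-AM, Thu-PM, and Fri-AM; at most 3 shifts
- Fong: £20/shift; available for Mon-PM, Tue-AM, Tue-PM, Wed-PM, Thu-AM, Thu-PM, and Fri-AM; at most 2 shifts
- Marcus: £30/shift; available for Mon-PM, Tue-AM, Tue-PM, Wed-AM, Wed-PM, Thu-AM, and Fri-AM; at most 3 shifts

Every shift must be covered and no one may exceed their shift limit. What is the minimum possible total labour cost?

Picking the cheapest available tutor for each shift independently would cost £200, but that ignores the shift limits.
An optimal schedule: Mon-PM→Kowalski, Tue-AM→Fong, Tue-PM→Marcus, Wed-AM→Marcus, Wed-PM→Kowalski, Thu-AM→Larsen, Thu-PM→Fong, Fri-AM→Marcus+Larsen.
Total: 40 + 20 + 30 + 30 + 40 + 60 + 20 + 30 + 60 = £330.

£330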